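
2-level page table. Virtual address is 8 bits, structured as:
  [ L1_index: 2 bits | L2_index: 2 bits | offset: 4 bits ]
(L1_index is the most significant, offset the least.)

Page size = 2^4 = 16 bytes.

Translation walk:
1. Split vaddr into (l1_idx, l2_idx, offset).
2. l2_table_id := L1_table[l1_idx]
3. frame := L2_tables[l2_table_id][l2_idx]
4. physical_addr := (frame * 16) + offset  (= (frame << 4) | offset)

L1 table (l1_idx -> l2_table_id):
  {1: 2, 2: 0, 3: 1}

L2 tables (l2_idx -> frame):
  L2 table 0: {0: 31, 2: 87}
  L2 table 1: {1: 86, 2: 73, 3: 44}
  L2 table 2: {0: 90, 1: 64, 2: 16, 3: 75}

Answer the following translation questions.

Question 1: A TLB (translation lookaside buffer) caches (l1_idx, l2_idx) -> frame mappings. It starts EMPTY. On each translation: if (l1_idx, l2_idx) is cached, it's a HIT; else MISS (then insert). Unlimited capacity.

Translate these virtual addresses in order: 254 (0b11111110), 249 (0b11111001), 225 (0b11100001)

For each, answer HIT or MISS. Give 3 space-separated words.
vaddr=254: (3,3) not in TLB -> MISS, insert
vaddr=249: (3,3) in TLB -> HIT
vaddr=225: (3,2) not in TLB -> MISS, insert

Answer: MISS HIT MISS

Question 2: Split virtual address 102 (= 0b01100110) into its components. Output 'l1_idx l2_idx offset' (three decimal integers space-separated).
vaddr = 102 = 0b01100110
  top 2 bits -> l1_idx = 1
  next 2 bits -> l2_idx = 2
  bottom 4 bits -> offset = 6

Answer: 1 2 6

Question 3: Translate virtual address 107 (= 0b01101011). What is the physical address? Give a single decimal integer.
vaddr = 107 = 0b01101011
Split: l1_idx=1, l2_idx=2, offset=11
L1[1] = 2
L2[2][2] = 16
paddr = 16 * 16 + 11 = 267

Answer: 267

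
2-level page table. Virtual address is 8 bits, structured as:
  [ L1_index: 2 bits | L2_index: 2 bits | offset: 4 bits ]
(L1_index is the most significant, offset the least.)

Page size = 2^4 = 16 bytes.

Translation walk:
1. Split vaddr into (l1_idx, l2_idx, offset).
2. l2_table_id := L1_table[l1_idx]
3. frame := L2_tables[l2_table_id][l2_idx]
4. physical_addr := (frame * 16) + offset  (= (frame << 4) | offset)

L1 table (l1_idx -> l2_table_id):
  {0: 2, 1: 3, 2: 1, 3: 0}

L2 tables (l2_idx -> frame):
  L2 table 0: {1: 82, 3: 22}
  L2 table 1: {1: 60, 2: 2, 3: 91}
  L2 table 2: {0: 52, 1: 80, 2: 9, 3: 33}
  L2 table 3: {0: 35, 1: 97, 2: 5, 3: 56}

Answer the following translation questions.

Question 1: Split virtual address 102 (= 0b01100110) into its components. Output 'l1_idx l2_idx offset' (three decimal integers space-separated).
vaddr = 102 = 0b01100110
  top 2 bits -> l1_idx = 1
  next 2 bits -> l2_idx = 2
  bottom 4 bits -> offset = 6

Answer: 1 2 6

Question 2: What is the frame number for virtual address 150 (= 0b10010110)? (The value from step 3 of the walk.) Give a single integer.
Answer: 60

Derivation:
vaddr = 150: l1_idx=2, l2_idx=1
L1[2] = 1; L2[1][1] = 60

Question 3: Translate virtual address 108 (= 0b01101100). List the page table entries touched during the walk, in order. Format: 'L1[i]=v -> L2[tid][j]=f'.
vaddr = 108 = 0b01101100
Split: l1_idx=1, l2_idx=2, offset=12

Answer: L1[1]=3 -> L2[3][2]=5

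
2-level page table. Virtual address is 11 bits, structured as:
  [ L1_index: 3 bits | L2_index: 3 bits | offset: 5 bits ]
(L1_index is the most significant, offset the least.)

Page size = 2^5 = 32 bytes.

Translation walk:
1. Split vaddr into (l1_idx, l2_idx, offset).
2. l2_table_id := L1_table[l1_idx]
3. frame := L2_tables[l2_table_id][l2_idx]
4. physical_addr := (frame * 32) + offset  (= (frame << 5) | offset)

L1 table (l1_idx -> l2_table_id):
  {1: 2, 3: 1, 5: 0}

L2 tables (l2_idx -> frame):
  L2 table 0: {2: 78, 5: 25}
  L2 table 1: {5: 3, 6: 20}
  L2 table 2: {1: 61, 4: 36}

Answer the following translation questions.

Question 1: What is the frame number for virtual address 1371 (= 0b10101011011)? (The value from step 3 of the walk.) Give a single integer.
vaddr = 1371: l1_idx=5, l2_idx=2
L1[5] = 0; L2[0][2] = 78

Answer: 78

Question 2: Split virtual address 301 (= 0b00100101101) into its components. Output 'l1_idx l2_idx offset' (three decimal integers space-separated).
vaddr = 301 = 0b00100101101
  top 3 bits -> l1_idx = 1
  next 3 bits -> l2_idx = 1
  bottom 5 bits -> offset = 13

Answer: 1 1 13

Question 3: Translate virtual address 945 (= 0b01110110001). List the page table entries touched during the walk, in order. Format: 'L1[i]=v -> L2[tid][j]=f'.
Answer: L1[3]=1 -> L2[1][5]=3

Derivation:
vaddr = 945 = 0b01110110001
Split: l1_idx=3, l2_idx=5, offset=17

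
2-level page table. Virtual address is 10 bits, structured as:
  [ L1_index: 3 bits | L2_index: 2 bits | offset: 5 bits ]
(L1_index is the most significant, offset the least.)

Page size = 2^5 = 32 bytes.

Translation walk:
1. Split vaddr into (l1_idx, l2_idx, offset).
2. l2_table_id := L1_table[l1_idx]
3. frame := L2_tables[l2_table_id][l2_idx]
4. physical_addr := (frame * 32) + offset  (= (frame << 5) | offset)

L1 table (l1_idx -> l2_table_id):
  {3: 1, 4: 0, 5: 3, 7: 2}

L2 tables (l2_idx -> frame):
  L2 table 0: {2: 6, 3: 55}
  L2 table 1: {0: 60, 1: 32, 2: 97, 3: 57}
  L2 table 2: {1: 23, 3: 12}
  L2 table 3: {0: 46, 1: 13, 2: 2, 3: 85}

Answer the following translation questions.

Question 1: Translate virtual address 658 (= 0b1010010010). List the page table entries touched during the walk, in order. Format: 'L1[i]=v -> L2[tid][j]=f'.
vaddr = 658 = 0b1010010010
Split: l1_idx=5, l2_idx=0, offset=18

Answer: L1[5]=3 -> L2[3][0]=46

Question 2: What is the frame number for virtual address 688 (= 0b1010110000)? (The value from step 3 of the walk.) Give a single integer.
Answer: 13

Derivation:
vaddr = 688: l1_idx=5, l2_idx=1
L1[5] = 3; L2[3][1] = 13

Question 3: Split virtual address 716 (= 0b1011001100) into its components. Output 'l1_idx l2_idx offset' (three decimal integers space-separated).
vaddr = 716 = 0b1011001100
  top 3 bits -> l1_idx = 5
  next 2 bits -> l2_idx = 2
  bottom 5 bits -> offset = 12

Answer: 5 2 12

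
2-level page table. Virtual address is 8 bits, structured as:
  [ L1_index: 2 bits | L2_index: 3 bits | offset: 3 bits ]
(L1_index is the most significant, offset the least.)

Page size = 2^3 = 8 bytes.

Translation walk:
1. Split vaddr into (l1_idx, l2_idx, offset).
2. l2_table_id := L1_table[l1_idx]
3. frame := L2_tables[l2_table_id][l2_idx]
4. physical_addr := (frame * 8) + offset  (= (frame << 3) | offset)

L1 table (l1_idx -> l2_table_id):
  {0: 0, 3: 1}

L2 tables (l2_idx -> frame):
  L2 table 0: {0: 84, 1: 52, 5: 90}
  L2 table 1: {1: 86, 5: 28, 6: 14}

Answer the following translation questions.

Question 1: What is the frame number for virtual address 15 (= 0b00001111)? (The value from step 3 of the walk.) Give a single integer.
Answer: 52

Derivation:
vaddr = 15: l1_idx=0, l2_idx=1
L1[0] = 0; L2[0][1] = 52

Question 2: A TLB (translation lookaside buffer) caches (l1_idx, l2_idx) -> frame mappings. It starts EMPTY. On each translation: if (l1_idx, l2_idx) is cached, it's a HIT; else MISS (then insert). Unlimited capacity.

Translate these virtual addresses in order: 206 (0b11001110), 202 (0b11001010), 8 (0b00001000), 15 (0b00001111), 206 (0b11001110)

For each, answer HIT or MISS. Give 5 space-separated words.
Answer: MISS HIT MISS HIT HIT

Derivation:
vaddr=206: (3,1) not in TLB -> MISS, insert
vaddr=202: (3,1) in TLB -> HIT
vaddr=8: (0,1) not in TLB -> MISS, insert
vaddr=15: (0,1) in TLB -> HIT
vaddr=206: (3,1) in TLB -> HIT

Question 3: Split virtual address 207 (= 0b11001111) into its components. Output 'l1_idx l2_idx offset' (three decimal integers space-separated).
Answer: 3 1 7

Derivation:
vaddr = 207 = 0b11001111
  top 2 bits -> l1_idx = 3
  next 3 bits -> l2_idx = 1
  bottom 3 bits -> offset = 7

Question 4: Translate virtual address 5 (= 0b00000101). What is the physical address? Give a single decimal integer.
vaddr = 5 = 0b00000101
Split: l1_idx=0, l2_idx=0, offset=5
L1[0] = 0
L2[0][0] = 84
paddr = 84 * 8 + 5 = 677

Answer: 677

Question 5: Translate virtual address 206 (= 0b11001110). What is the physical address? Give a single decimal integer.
Answer: 694

Derivation:
vaddr = 206 = 0b11001110
Split: l1_idx=3, l2_idx=1, offset=6
L1[3] = 1
L2[1][1] = 86
paddr = 86 * 8 + 6 = 694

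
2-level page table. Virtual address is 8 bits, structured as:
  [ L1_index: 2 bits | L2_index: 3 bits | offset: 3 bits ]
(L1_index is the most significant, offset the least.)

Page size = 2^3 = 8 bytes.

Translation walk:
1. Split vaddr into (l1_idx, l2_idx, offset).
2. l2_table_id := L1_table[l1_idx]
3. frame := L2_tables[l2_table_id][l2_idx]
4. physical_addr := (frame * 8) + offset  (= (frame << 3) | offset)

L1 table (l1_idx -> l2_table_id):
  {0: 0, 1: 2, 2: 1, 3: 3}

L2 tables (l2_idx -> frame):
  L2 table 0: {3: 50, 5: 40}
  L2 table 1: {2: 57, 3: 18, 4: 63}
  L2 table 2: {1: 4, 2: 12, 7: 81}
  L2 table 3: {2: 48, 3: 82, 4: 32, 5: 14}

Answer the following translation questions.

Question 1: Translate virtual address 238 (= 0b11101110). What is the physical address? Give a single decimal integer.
vaddr = 238 = 0b11101110
Split: l1_idx=3, l2_idx=5, offset=6
L1[3] = 3
L2[3][5] = 14
paddr = 14 * 8 + 6 = 118

Answer: 118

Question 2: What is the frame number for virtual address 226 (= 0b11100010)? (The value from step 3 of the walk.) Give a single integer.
vaddr = 226: l1_idx=3, l2_idx=4
L1[3] = 3; L2[3][4] = 32

Answer: 32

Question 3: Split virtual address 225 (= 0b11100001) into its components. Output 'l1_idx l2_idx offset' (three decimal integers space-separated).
Answer: 3 4 1

Derivation:
vaddr = 225 = 0b11100001
  top 2 bits -> l1_idx = 3
  next 3 bits -> l2_idx = 4
  bottom 3 bits -> offset = 1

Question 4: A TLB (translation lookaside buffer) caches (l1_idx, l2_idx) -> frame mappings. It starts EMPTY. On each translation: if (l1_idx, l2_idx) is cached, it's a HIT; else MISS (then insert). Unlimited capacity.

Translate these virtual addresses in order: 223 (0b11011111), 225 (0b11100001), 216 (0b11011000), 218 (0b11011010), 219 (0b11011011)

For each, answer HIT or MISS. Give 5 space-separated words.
Answer: MISS MISS HIT HIT HIT

Derivation:
vaddr=223: (3,3) not in TLB -> MISS, insert
vaddr=225: (3,4) not in TLB -> MISS, insert
vaddr=216: (3,3) in TLB -> HIT
vaddr=218: (3,3) in TLB -> HIT
vaddr=219: (3,3) in TLB -> HIT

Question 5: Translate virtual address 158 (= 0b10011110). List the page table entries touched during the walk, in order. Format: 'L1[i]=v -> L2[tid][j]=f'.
vaddr = 158 = 0b10011110
Split: l1_idx=2, l2_idx=3, offset=6

Answer: L1[2]=1 -> L2[1][3]=18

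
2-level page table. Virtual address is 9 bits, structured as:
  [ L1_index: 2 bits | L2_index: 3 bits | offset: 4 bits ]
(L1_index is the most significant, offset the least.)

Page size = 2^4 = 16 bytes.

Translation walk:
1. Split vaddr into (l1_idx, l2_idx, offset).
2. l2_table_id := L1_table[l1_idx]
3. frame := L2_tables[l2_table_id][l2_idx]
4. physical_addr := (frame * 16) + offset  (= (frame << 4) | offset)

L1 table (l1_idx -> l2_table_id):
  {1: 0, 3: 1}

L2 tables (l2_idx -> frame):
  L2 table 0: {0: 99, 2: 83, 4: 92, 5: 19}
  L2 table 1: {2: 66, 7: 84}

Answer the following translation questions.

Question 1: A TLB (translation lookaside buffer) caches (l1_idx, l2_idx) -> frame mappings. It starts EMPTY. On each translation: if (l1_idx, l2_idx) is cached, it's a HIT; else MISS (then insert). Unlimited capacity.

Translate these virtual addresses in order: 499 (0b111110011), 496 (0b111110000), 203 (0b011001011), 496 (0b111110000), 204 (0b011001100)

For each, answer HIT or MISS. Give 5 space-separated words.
Answer: MISS HIT MISS HIT HIT

Derivation:
vaddr=499: (3,7) not in TLB -> MISS, insert
vaddr=496: (3,7) in TLB -> HIT
vaddr=203: (1,4) not in TLB -> MISS, insert
vaddr=496: (3,7) in TLB -> HIT
vaddr=204: (1,4) in TLB -> HIT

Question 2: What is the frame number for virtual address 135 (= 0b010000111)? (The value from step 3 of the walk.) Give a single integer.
vaddr = 135: l1_idx=1, l2_idx=0
L1[1] = 0; L2[0][0] = 99

Answer: 99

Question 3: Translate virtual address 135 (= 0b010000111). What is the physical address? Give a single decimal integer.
vaddr = 135 = 0b010000111
Split: l1_idx=1, l2_idx=0, offset=7
L1[1] = 0
L2[0][0] = 99
paddr = 99 * 16 + 7 = 1591

Answer: 1591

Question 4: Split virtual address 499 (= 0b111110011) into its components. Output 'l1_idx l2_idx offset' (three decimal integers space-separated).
vaddr = 499 = 0b111110011
  top 2 bits -> l1_idx = 3
  next 3 bits -> l2_idx = 7
  bottom 4 bits -> offset = 3

Answer: 3 7 3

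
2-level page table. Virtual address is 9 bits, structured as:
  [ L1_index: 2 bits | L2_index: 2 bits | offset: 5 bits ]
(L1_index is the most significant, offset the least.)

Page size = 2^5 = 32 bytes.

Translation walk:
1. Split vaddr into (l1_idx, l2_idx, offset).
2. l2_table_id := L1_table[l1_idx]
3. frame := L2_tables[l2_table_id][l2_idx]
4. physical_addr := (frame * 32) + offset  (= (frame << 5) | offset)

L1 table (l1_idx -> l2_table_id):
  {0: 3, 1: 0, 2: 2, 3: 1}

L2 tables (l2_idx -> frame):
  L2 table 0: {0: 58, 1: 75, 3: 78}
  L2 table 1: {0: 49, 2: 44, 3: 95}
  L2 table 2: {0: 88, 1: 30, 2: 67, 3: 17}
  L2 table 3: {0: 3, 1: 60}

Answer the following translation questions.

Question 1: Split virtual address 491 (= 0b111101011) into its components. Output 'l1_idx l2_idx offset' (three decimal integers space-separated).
vaddr = 491 = 0b111101011
  top 2 bits -> l1_idx = 3
  next 2 bits -> l2_idx = 3
  bottom 5 bits -> offset = 11

Answer: 3 3 11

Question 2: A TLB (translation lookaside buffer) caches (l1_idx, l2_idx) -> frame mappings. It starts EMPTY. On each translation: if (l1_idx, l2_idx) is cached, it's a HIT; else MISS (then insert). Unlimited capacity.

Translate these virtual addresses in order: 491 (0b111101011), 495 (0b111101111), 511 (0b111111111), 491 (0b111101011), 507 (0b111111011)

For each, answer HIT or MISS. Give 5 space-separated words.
vaddr=491: (3,3) not in TLB -> MISS, insert
vaddr=495: (3,3) in TLB -> HIT
vaddr=511: (3,3) in TLB -> HIT
vaddr=491: (3,3) in TLB -> HIT
vaddr=507: (3,3) in TLB -> HIT

Answer: MISS HIT HIT HIT HIT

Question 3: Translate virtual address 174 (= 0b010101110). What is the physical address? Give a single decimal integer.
vaddr = 174 = 0b010101110
Split: l1_idx=1, l2_idx=1, offset=14
L1[1] = 0
L2[0][1] = 75
paddr = 75 * 32 + 14 = 2414

Answer: 2414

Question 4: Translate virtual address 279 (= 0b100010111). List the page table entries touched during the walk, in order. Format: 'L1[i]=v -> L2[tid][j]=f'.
vaddr = 279 = 0b100010111
Split: l1_idx=2, l2_idx=0, offset=23

Answer: L1[2]=2 -> L2[2][0]=88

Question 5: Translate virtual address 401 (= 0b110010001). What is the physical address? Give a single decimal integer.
vaddr = 401 = 0b110010001
Split: l1_idx=3, l2_idx=0, offset=17
L1[3] = 1
L2[1][0] = 49
paddr = 49 * 32 + 17 = 1585

Answer: 1585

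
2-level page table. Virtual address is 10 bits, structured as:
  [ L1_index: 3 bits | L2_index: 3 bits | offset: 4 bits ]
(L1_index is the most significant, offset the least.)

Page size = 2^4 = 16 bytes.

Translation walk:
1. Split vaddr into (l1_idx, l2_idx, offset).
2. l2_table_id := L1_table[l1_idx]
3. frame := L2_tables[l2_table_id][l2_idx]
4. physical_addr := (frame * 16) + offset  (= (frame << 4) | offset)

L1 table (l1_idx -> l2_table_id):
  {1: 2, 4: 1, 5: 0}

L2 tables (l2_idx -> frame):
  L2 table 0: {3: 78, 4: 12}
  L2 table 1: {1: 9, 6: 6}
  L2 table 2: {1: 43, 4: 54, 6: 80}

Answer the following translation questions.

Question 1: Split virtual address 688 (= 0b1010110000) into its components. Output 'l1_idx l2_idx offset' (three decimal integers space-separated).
Answer: 5 3 0

Derivation:
vaddr = 688 = 0b1010110000
  top 3 bits -> l1_idx = 5
  next 3 bits -> l2_idx = 3
  bottom 4 bits -> offset = 0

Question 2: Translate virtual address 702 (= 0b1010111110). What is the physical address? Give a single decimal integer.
vaddr = 702 = 0b1010111110
Split: l1_idx=5, l2_idx=3, offset=14
L1[5] = 0
L2[0][3] = 78
paddr = 78 * 16 + 14 = 1262

Answer: 1262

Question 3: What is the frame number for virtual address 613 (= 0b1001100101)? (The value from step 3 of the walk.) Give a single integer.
Answer: 6

Derivation:
vaddr = 613: l1_idx=4, l2_idx=6
L1[4] = 1; L2[1][6] = 6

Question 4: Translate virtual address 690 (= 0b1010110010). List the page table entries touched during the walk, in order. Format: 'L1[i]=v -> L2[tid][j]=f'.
Answer: L1[5]=0 -> L2[0][3]=78

Derivation:
vaddr = 690 = 0b1010110010
Split: l1_idx=5, l2_idx=3, offset=2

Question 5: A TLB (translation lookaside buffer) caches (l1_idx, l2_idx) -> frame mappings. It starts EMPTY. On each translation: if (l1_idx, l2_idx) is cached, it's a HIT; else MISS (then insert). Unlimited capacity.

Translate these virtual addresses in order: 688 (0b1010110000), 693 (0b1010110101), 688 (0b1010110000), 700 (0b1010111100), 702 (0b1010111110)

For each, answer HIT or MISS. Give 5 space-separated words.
vaddr=688: (5,3) not in TLB -> MISS, insert
vaddr=693: (5,3) in TLB -> HIT
vaddr=688: (5,3) in TLB -> HIT
vaddr=700: (5,3) in TLB -> HIT
vaddr=702: (5,3) in TLB -> HIT

Answer: MISS HIT HIT HIT HIT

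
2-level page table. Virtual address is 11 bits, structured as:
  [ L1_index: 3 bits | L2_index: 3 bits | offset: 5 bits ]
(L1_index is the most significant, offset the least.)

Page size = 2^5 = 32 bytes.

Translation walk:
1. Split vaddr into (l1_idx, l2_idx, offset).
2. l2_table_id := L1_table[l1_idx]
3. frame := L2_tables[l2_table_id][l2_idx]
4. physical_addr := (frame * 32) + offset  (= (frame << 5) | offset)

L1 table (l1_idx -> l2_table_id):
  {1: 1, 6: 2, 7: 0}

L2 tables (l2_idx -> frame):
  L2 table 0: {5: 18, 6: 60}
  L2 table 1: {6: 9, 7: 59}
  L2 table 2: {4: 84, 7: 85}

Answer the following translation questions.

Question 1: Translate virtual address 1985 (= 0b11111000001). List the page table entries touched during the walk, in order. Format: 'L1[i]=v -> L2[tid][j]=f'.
Answer: L1[7]=0 -> L2[0][6]=60

Derivation:
vaddr = 1985 = 0b11111000001
Split: l1_idx=7, l2_idx=6, offset=1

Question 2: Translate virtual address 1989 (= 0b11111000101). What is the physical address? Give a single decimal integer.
Answer: 1925

Derivation:
vaddr = 1989 = 0b11111000101
Split: l1_idx=7, l2_idx=6, offset=5
L1[7] = 0
L2[0][6] = 60
paddr = 60 * 32 + 5 = 1925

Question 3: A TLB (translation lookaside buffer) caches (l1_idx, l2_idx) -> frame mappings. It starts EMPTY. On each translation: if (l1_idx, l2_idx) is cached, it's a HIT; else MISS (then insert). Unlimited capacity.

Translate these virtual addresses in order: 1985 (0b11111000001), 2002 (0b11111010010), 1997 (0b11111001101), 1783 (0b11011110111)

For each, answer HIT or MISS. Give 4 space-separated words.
Answer: MISS HIT HIT MISS

Derivation:
vaddr=1985: (7,6) not in TLB -> MISS, insert
vaddr=2002: (7,6) in TLB -> HIT
vaddr=1997: (7,6) in TLB -> HIT
vaddr=1783: (6,7) not in TLB -> MISS, insert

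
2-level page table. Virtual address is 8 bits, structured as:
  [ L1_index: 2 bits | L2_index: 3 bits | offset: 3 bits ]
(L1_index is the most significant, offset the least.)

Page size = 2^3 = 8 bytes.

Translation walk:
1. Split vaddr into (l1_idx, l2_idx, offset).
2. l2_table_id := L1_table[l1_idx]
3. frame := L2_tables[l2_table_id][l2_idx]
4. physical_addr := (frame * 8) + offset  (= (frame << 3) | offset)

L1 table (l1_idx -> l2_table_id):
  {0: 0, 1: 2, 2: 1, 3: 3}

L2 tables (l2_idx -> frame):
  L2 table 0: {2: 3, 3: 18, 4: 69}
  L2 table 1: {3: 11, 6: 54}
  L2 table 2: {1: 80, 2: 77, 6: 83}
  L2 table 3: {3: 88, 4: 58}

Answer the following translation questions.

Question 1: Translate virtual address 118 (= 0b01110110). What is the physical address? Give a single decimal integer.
vaddr = 118 = 0b01110110
Split: l1_idx=1, l2_idx=6, offset=6
L1[1] = 2
L2[2][6] = 83
paddr = 83 * 8 + 6 = 670

Answer: 670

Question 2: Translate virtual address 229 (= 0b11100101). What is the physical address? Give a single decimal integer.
Answer: 469

Derivation:
vaddr = 229 = 0b11100101
Split: l1_idx=3, l2_idx=4, offset=5
L1[3] = 3
L2[3][4] = 58
paddr = 58 * 8 + 5 = 469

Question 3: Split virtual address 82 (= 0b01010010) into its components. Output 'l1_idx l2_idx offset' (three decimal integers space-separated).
vaddr = 82 = 0b01010010
  top 2 bits -> l1_idx = 1
  next 3 bits -> l2_idx = 2
  bottom 3 bits -> offset = 2

Answer: 1 2 2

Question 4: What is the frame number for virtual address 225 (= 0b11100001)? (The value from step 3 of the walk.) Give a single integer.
vaddr = 225: l1_idx=3, l2_idx=4
L1[3] = 3; L2[3][4] = 58

Answer: 58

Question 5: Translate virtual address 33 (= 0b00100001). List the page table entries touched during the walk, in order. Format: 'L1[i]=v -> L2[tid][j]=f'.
Answer: L1[0]=0 -> L2[0][4]=69

Derivation:
vaddr = 33 = 0b00100001
Split: l1_idx=0, l2_idx=4, offset=1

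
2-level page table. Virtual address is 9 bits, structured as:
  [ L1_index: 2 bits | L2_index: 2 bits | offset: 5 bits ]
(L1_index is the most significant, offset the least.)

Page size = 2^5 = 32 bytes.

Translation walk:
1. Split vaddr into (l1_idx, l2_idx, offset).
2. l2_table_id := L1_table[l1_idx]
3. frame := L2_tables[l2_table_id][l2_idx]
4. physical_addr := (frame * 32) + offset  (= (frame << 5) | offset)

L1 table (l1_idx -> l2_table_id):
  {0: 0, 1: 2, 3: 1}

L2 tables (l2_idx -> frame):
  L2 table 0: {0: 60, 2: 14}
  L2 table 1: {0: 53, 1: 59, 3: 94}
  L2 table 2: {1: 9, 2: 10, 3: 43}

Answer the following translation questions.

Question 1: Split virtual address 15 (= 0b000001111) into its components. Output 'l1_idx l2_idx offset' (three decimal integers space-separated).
Answer: 0 0 15

Derivation:
vaddr = 15 = 0b000001111
  top 2 bits -> l1_idx = 0
  next 2 bits -> l2_idx = 0
  bottom 5 bits -> offset = 15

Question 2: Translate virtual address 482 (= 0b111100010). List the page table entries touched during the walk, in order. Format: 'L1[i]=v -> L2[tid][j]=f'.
vaddr = 482 = 0b111100010
Split: l1_idx=3, l2_idx=3, offset=2

Answer: L1[3]=1 -> L2[1][3]=94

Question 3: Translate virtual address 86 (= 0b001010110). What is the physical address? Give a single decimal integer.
vaddr = 86 = 0b001010110
Split: l1_idx=0, l2_idx=2, offset=22
L1[0] = 0
L2[0][2] = 14
paddr = 14 * 32 + 22 = 470

Answer: 470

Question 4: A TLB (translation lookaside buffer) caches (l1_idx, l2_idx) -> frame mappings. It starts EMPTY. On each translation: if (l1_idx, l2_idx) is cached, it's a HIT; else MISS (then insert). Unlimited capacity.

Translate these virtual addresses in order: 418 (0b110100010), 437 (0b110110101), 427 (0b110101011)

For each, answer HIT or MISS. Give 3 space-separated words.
vaddr=418: (3,1) not in TLB -> MISS, insert
vaddr=437: (3,1) in TLB -> HIT
vaddr=427: (3,1) in TLB -> HIT

Answer: MISS HIT HIT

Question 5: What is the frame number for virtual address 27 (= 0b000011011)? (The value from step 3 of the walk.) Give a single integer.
vaddr = 27: l1_idx=0, l2_idx=0
L1[0] = 0; L2[0][0] = 60

Answer: 60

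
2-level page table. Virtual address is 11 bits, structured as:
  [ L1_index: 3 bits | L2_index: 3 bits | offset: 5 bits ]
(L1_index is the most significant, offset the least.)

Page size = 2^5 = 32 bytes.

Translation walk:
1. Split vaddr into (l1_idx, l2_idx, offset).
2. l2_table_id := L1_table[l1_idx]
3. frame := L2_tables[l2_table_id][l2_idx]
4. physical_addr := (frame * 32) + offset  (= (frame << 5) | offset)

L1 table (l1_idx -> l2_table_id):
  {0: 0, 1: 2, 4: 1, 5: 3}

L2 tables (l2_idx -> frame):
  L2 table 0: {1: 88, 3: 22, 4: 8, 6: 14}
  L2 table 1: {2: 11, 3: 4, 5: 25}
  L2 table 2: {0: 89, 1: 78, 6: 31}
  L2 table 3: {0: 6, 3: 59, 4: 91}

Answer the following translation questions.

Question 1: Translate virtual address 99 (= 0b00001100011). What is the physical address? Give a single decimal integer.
Answer: 707

Derivation:
vaddr = 99 = 0b00001100011
Split: l1_idx=0, l2_idx=3, offset=3
L1[0] = 0
L2[0][3] = 22
paddr = 22 * 32 + 3 = 707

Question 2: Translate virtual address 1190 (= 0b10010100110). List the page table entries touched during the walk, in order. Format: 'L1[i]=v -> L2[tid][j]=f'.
vaddr = 1190 = 0b10010100110
Split: l1_idx=4, l2_idx=5, offset=6

Answer: L1[4]=1 -> L2[1][5]=25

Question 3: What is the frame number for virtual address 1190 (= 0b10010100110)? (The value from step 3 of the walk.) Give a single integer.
vaddr = 1190: l1_idx=4, l2_idx=5
L1[4] = 1; L2[1][5] = 25

Answer: 25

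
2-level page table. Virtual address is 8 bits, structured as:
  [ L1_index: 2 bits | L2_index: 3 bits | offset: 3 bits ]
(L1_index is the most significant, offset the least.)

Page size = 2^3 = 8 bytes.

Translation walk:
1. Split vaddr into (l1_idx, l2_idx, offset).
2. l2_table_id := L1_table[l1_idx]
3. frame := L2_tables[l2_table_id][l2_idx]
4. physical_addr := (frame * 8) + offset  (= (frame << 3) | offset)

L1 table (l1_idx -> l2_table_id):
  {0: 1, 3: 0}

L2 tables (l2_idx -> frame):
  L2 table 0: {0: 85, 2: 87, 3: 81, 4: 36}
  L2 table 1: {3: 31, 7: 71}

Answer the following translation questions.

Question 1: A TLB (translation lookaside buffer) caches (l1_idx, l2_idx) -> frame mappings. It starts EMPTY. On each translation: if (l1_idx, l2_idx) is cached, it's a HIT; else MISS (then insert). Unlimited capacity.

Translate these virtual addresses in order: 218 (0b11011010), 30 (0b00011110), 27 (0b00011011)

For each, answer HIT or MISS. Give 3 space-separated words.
Answer: MISS MISS HIT

Derivation:
vaddr=218: (3,3) not in TLB -> MISS, insert
vaddr=30: (0,3) not in TLB -> MISS, insert
vaddr=27: (0,3) in TLB -> HIT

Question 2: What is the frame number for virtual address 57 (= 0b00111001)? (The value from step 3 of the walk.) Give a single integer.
Answer: 71

Derivation:
vaddr = 57: l1_idx=0, l2_idx=7
L1[0] = 1; L2[1][7] = 71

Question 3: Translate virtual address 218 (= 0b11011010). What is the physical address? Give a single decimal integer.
Answer: 650

Derivation:
vaddr = 218 = 0b11011010
Split: l1_idx=3, l2_idx=3, offset=2
L1[3] = 0
L2[0][3] = 81
paddr = 81 * 8 + 2 = 650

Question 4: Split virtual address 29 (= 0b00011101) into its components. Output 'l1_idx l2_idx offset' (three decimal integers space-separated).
vaddr = 29 = 0b00011101
  top 2 bits -> l1_idx = 0
  next 3 bits -> l2_idx = 3
  bottom 3 bits -> offset = 5

Answer: 0 3 5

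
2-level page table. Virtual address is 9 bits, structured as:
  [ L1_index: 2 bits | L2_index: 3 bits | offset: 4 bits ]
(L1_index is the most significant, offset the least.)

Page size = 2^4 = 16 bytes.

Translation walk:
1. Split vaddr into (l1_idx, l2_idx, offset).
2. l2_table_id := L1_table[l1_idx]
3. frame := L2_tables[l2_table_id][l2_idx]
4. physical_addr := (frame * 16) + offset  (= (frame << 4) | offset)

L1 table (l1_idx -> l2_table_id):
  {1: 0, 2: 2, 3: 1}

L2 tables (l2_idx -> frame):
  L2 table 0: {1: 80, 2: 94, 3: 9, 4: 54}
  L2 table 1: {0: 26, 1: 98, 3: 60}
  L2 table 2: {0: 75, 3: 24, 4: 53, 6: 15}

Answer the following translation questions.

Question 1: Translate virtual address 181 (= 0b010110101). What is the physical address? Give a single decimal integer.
Answer: 149

Derivation:
vaddr = 181 = 0b010110101
Split: l1_idx=1, l2_idx=3, offset=5
L1[1] = 0
L2[0][3] = 9
paddr = 9 * 16 + 5 = 149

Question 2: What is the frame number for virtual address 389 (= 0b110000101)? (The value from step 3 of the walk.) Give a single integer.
Answer: 26

Derivation:
vaddr = 389: l1_idx=3, l2_idx=0
L1[3] = 1; L2[1][0] = 26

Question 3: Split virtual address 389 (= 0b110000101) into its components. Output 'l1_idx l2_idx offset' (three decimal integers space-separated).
Answer: 3 0 5

Derivation:
vaddr = 389 = 0b110000101
  top 2 bits -> l1_idx = 3
  next 3 bits -> l2_idx = 0
  bottom 4 bits -> offset = 5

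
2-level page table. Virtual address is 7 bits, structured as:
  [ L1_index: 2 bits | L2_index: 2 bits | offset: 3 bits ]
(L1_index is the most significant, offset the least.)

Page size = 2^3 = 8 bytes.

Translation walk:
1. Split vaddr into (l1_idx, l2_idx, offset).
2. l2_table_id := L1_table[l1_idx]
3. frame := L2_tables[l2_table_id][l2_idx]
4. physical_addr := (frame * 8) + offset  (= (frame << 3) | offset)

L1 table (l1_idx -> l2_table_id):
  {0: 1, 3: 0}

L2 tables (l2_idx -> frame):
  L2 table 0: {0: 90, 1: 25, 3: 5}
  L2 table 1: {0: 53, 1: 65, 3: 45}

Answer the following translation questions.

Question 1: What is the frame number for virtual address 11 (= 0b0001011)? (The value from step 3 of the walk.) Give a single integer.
Answer: 65

Derivation:
vaddr = 11: l1_idx=0, l2_idx=1
L1[0] = 1; L2[1][1] = 65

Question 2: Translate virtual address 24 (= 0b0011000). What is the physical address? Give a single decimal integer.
vaddr = 24 = 0b0011000
Split: l1_idx=0, l2_idx=3, offset=0
L1[0] = 1
L2[1][3] = 45
paddr = 45 * 8 + 0 = 360

Answer: 360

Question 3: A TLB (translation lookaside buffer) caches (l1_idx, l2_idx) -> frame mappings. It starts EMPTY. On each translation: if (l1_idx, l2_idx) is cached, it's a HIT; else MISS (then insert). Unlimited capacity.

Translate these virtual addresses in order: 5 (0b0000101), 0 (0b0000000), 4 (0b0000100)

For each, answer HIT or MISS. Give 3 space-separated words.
Answer: MISS HIT HIT

Derivation:
vaddr=5: (0,0) not in TLB -> MISS, insert
vaddr=0: (0,0) in TLB -> HIT
vaddr=4: (0,0) in TLB -> HIT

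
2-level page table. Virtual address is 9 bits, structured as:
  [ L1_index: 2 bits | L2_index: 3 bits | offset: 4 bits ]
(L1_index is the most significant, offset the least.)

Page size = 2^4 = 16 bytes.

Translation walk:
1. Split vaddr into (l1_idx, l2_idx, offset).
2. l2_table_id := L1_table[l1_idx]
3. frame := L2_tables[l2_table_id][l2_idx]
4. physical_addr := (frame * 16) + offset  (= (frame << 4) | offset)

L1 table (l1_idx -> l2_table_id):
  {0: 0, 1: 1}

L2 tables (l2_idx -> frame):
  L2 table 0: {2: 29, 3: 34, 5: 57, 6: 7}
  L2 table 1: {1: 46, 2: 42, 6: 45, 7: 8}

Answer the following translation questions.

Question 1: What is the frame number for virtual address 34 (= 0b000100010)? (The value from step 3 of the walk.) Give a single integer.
Answer: 29

Derivation:
vaddr = 34: l1_idx=0, l2_idx=2
L1[0] = 0; L2[0][2] = 29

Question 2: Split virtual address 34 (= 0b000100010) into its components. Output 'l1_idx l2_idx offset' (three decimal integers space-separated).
vaddr = 34 = 0b000100010
  top 2 bits -> l1_idx = 0
  next 3 bits -> l2_idx = 2
  bottom 4 bits -> offset = 2

Answer: 0 2 2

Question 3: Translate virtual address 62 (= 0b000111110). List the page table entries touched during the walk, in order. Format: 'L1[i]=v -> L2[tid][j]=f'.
vaddr = 62 = 0b000111110
Split: l1_idx=0, l2_idx=3, offset=14

Answer: L1[0]=0 -> L2[0][3]=34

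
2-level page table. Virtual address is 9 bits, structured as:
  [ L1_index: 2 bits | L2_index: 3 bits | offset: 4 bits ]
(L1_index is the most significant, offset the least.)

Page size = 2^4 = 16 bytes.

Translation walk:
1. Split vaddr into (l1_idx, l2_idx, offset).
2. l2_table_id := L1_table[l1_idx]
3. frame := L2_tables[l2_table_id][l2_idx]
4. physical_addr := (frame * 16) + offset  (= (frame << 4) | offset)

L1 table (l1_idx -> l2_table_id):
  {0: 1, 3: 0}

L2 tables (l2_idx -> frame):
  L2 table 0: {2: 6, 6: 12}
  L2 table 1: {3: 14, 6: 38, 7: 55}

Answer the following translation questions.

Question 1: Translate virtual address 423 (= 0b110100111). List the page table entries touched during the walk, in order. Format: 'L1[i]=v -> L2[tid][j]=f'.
vaddr = 423 = 0b110100111
Split: l1_idx=3, l2_idx=2, offset=7

Answer: L1[3]=0 -> L2[0][2]=6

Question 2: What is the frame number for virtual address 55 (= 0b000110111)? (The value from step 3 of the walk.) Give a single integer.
vaddr = 55: l1_idx=0, l2_idx=3
L1[0] = 1; L2[1][3] = 14

Answer: 14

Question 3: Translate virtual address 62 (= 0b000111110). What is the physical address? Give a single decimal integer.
vaddr = 62 = 0b000111110
Split: l1_idx=0, l2_idx=3, offset=14
L1[0] = 1
L2[1][3] = 14
paddr = 14 * 16 + 14 = 238

Answer: 238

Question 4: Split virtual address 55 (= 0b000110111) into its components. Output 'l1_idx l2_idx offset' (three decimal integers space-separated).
Answer: 0 3 7

Derivation:
vaddr = 55 = 0b000110111
  top 2 bits -> l1_idx = 0
  next 3 bits -> l2_idx = 3
  bottom 4 bits -> offset = 7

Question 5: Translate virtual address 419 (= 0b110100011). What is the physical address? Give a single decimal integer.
vaddr = 419 = 0b110100011
Split: l1_idx=3, l2_idx=2, offset=3
L1[3] = 0
L2[0][2] = 6
paddr = 6 * 16 + 3 = 99

Answer: 99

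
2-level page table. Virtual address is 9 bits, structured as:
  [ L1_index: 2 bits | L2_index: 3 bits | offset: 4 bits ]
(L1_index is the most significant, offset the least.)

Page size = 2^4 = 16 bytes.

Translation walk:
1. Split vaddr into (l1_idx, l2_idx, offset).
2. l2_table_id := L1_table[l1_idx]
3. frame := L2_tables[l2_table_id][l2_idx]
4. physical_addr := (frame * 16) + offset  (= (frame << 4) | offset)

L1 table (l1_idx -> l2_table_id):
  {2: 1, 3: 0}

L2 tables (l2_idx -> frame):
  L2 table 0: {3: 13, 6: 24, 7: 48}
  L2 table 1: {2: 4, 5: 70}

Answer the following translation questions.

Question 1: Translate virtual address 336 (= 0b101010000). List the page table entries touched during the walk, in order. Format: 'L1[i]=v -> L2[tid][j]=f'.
Answer: L1[2]=1 -> L2[1][5]=70

Derivation:
vaddr = 336 = 0b101010000
Split: l1_idx=2, l2_idx=5, offset=0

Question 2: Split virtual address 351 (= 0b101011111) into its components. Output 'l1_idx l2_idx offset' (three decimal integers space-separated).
Answer: 2 5 15

Derivation:
vaddr = 351 = 0b101011111
  top 2 bits -> l1_idx = 2
  next 3 bits -> l2_idx = 5
  bottom 4 bits -> offset = 15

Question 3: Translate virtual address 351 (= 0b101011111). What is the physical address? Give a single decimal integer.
Answer: 1135

Derivation:
vaddr = 351 = 0b101011111
Split: l1_idx=2, l2_idx=5, offset=15
L1[2] = 1
L2[1][5] = 70
paddr = 70 * 16 + 15 = 1135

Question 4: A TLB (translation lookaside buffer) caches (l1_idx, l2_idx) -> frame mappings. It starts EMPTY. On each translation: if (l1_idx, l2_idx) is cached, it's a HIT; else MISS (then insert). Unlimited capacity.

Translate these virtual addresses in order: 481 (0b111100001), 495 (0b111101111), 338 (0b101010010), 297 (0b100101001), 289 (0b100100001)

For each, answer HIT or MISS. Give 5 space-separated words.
vaddr=481: (3,6) not in TLB -> MISS, insert
vaddr=495: (3,6) in TLB -> HIT
vaddr=338: (2,5) not in TLB -> MISS, insert
vaddr=297: (2,2) not in TLB -> MISS, insert
vaddr=289: (2,2) in TLB -> HIT

Answer: MISS HIT MISS MISS HIT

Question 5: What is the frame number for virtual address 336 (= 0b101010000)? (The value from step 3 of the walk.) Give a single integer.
vaddr = 336: l1_idx=2, l2_idx=5
L1[2] = 1; L2[1][5] = 70

Answer: 70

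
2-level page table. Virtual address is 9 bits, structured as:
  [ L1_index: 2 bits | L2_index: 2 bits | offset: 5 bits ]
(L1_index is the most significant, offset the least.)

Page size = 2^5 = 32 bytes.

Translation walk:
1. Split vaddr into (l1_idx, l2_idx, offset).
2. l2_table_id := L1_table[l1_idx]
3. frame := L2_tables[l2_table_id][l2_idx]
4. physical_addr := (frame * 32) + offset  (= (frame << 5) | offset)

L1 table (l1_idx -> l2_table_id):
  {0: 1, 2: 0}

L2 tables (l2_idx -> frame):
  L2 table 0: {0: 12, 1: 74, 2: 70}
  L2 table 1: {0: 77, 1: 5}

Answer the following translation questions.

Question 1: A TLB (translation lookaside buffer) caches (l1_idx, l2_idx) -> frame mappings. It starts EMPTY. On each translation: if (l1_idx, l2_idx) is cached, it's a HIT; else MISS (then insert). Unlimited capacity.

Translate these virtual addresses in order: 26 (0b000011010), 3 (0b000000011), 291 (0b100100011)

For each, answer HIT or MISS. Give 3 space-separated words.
Answer: MISS HIT MISS

Derivation:
vaddr=26: (0,0) not in TLB -> MISS, insert
vaddr=3: (0,0) in TLB -> HIT
vaddr=291: (2,1) not in TLB -> MISS, insert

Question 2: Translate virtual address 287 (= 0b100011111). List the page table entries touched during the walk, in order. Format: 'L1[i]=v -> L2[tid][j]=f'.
vaddr = 287 = 0b100011111
Split: l1_idx=2, l2_idx=0, offset=31

Answer: L1[2]=0 -> L2[0][0]=12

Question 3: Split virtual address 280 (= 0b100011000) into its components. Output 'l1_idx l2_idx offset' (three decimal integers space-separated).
Answer: 2 0 24

Derivation:
vaddr = 280 = 0b100011000
  top 2 bits -> l1_idx = 2
  next 2 bits -> l2_idx = 0
  bottom 5 bits -> offset = 24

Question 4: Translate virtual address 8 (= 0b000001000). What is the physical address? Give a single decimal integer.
vaddr = 8 = 0b000001000
Split: l1_idx=0, l2_idx=0, offset=8
L1[0] = 1
L2[1][0] = 77
paddr = 77 * 32 + 8 = 2472

Answer: 2472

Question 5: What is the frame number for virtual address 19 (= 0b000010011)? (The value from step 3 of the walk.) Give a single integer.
vaddr = 19: l1_idx=0, l2_idx=0
L1[0] = 1; L2[1][0] = 77

Answer: 77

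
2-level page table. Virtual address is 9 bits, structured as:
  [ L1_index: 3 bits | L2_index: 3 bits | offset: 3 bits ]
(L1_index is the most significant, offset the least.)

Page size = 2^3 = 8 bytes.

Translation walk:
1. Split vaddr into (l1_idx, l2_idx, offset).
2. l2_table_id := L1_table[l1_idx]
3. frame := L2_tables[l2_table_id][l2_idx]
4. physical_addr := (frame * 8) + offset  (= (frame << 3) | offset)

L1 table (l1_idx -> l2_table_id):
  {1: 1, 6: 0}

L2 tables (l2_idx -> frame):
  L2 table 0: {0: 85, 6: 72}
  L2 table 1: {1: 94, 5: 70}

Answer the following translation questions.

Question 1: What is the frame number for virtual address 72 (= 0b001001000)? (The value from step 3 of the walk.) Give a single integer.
Answer: 94

Derivation:
vaddr = 72: l1_idx=1, l2_idx=1
L1[1] = 1; L2[1][1] = 94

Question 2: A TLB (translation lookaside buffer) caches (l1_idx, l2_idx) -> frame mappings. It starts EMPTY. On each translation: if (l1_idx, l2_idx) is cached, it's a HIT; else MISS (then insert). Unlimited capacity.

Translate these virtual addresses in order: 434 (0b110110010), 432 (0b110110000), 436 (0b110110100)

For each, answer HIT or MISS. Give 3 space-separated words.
Answer: MISS HIT HIT

Derivation:
vaddr=434: (6,6) not in TLB -> MISS, insert
vaddr=432: (6,6) in TLB -> HIT
vaddr=436: (6,6) in TLB -> HIT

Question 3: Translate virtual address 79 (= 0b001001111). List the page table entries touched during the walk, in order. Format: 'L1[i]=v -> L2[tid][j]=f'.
vaddr = 79 = 0b001001111
Split: l1_idx=1, l2_idx=1, offset=7

Answer: L1[1]=1 -> L2[1][1]=94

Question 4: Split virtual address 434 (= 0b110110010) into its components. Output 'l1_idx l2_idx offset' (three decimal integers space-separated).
Answer: 6 6 2

Derivation:
vaddr = 434 = 0b110110010
  top 3 bits -> l1_idx = 6
  next 3 bits -> l2_idx = 6
  bottom 3 bits -> offset = 2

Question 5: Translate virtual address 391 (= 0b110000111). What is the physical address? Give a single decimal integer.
Answer: 687

Derivation:
vaddr = 391 = 0b110000111
Split: l1_idx=6, l2_idx=0, offset=7
L1[6] = 0
L2[0][0] = 85
paddr = 85 * 8 + 7 = 687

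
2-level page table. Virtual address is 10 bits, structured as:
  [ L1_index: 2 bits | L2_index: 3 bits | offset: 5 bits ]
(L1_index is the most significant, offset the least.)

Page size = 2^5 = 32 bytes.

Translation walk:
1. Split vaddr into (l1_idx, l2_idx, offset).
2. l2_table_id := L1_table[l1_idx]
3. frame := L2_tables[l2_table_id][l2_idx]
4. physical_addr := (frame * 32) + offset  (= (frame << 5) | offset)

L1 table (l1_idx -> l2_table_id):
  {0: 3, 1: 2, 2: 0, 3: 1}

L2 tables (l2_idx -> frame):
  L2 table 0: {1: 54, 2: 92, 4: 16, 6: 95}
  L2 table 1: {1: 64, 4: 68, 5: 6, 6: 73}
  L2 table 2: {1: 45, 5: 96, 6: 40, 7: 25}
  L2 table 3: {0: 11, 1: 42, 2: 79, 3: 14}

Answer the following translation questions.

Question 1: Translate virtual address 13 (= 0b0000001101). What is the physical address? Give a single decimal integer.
vaddr = 13 = 0b0000001101
Split: l1_idx=0, l2_idx=0, offset=13
L1[0] = 3
L2[3][0] = 11
paddr = 11 * 32 + 13 = 365

Answer: 365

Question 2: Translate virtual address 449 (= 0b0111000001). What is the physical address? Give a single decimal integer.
vaddr = 449 = 0b0111000001
Split: l1_idx=1, l2_idx=6, offset=1
L1[1] = 2
L2[2][6] = 40
paddr = 40 * 32 + 1 = 1281

Answer: 1281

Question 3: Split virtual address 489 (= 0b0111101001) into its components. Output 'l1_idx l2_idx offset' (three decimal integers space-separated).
Answer: 1 7 9

Derivation:
vaddr = 489 = 0b0111101001
  top 2 bits -> l1_idx = 1
  next 3 bits -> l2_idx = 7
  bottom 5 bits -> offset = 9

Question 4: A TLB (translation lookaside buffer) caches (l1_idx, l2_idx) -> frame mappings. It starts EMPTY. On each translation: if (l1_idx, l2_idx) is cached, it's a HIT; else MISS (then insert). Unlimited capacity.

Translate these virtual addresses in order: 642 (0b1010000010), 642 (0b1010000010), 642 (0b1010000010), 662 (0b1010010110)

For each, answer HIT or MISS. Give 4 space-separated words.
vaddr=642: (2,4) not in TLB -> MISS, insert
vaddr=642: (2,4) in TLB -> HIT
vaddr=642: (2,4) in TLB -> HIT
vaddr=662: (2,4) in TLB -> HIT

Answer: MISS HIT HIT HIT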